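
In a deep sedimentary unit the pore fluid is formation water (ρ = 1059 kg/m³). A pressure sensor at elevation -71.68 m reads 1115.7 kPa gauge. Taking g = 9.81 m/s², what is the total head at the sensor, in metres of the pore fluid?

h ≈ 35.71 m

ψ = P/(ρg) = 1115.7×1000 / (1059 × 9.81) = 107.39 m.
h = z + ψ = -71.68 + 107.39 = 35.71 m.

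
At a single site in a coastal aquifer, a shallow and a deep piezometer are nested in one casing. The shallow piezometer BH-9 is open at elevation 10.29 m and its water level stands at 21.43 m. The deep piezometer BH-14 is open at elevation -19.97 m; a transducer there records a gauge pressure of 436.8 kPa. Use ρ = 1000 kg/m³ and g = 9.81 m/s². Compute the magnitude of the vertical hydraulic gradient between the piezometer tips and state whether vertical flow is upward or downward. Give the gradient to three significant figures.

|i_v| ≈ 0.103; vertical flow is upward

Total head at BH-9: h = 21.43 m (water level in the standpipe).
Pressure head at BH-14: ψ = P/(ρg) = 436.8×1000 / (1000 × 9.81) = 44.53 m.
Total head at BH-14: h = z + ψ = -19.97 + 44.53 = 24.56 m.
Δh = h(BH-9) − h(BH-14) = 21.43 − 24.56 = -3.13 m.
Vertical separation Δz = 10.29 − (-19.97) = 30.26 m.
|i_v| = |Δh| / Δz = 3.13 / 30.26 = 0.103.
Head is higher in the deep piezometer, so vertical flow is upward (discharge condition).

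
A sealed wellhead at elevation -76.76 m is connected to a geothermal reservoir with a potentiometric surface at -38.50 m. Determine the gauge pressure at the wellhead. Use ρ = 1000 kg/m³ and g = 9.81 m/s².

Head above the cap: Δh = -38.50 − (-76.76) = 38.26 m.
P = ρgΔh = 1000 × 9.81 × 38.26 = 375331 Pa ≈ 375 kPa.

P ≈ 375 kPa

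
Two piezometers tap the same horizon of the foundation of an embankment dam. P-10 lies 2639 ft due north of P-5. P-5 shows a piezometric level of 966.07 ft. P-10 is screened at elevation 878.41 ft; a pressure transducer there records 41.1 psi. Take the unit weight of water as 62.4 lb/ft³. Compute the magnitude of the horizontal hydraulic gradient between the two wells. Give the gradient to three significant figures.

i ≈ 0.00272

Total head at P-5: h = 966.07 ft (water level in the piezometer is the total head).
Pressure head at P-10: ψ = 144·P/γ = 144 × 41.1 / 62.4 = 94.85 ft.
Total head at P-10: h = z + ψ = 878.41 + 94.85 = 973.26 ft.
Head difference: h(P-5) − h(P-10) = 966.07 − 973.26 = -7.19 ft.
Hydraulic gradient: i = |Δh| / L = 7.19 / 2639 = 0.00272.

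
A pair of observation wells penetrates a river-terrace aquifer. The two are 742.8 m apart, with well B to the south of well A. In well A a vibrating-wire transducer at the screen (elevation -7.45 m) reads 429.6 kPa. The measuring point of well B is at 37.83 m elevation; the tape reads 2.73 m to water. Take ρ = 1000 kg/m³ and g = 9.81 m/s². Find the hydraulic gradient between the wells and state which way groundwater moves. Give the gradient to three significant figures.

i ≈ 0.00167; groundwater flows toward the south

Pressure head at well A: ψ = P/(ρg) = 429.6×1000 / (1000 × 9.81) = 43.79 m.
Total head at well A: h = z + ψ = -7.45 + 43.79 = 36.34 m.
Total head at well B: h = 37.83 − 2.73 = 35.10 m.
Head difference: h(well A) − h(well B) = 36.34 − 35.10 = 1.24 m.
Hydraulic gradient: i = |Δh| / L = 1.24 / 742.8 = 0.00167.
Flow is from higher to lower head: from well A toward well B, i.e. toward the south.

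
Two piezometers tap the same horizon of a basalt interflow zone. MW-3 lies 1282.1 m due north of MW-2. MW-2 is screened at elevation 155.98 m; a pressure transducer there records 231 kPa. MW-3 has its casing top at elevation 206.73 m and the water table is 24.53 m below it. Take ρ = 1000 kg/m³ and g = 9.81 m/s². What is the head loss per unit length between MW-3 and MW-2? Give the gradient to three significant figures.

i ≈ 0.00208 m/m

Pressure head at MW-2: ψ = P/(ρg) = 231×1000 / (1000 × 9.81) = 23.55 m.
Total head at MW-2: h = z + ψ = 155.98 + 23.55 = 179.53 m.
Total head at MW-3: h = 206.73 − 24.53 = 182.20 m.
Head difference: h(MW-2) − h(MW-3) = 179.53 − 182.20 = -2.67 m.
Hydraulic gradient: i = |Δh| / L = 2.67 / 1282.1 = 0.00208.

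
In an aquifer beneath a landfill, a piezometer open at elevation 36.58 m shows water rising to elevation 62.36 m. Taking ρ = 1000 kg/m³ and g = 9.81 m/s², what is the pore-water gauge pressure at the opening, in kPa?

Pressure head ψ = h − z = 62.36 − 36.58 = 25.78 m.
P = ρgψ = 1000 × 9.81 × 25.78 = 252902 Pa ≈ 253 kPa.

P ≈ 253 kPa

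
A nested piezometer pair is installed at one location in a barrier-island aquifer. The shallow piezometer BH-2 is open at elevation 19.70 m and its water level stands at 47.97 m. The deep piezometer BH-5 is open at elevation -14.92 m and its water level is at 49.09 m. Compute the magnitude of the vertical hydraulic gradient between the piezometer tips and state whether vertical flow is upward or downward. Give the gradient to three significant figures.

|i_v| ≈ 0.0324; vertical flow is upward

Total head at BH-2: h = 47.97 m (water level in the standpipe).
Total head at BH-5: h = 49.09 m.
Δh = h(BH-2) − h(BH-5) = 47.97 − 49.09 = -1.12 m.
Vertical separation Δz = 19.70 − (-14.92) = 34.62 m.
|i_v| = |Δh| / Δz = 1.12 / 34.62 = 0.0324.
Head is higher in the deep piezometer, so vertical flow is upward (discharge condition).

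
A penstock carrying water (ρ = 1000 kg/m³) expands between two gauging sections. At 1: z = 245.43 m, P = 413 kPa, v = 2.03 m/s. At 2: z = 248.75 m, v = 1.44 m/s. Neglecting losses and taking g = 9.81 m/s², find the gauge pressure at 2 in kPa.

Pressure head at 1: ψ₁ = P₁/(ρg) = 413×1000 / (1000 × 9.81) = 42.10 m.
Velocity heads: v₁²/2g = 2.03²/19.62 = 0.210 m; v₂²/2g = 1.44²/19.62 = 0.106 m.
Total head H = z₁ + ψ₁ + v₁²/2g = 245.43 + 42.10 + 0.210 = 287.74 m.
ψ₂ = H − z₂ − v₂²/2g = 287.74 − 248.75 − 0.106 = 38.88 m.
P₂ = ρgψ₂ = 1000 × 9.81 × 38.88 ≈ 381 kPa.

P₂ ≈ 381 kPa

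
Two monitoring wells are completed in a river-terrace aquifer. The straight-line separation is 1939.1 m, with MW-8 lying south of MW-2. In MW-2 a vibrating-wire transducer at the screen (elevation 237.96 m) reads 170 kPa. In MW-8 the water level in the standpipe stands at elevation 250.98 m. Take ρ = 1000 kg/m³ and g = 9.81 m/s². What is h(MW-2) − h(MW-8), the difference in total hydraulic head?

Δh ≈ 4.31 m

Pressure head at MW-2: ψ = P/(ρg) = 170×1000 / (1000 × 9.81) = 17.33 m.
Total head at MW-2: h = z + ψ = 237.96 + 17.33 = 255.29 m.
Total head at MW-8: h = 250.98 m (water level in the piezometer is the total head).
Head difference: h(MW-2) − h(MW-8) = 255.29 − 250.98 = 4.31 m.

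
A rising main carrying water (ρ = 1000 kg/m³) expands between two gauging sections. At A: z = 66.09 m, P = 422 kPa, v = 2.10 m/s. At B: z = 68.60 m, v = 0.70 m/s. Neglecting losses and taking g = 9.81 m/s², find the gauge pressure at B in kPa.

Pressure head at A: ψ₁ = P₁/(ρg) = 422×1000 / (1000 × 9.81) = 43.02 m.
Velocity heads: v₁²/2g = 2.10²/19.62 = 0.225 m; v₂²/2g = 0.70²/19.62 = 0.025 m.
Total head H = z₁ + ψ₁ + v₁²/2g = 66.09 + 43.02 + 0.225 = 109.34 m.
ψ₂ = H − z₂ − v₂²/2g = 109.34 − 68.60 − 0.025 = 40.72 m.
P₂ = ρgψ₂ = 1000 × 9.81 × 40.72 ≈ 399 kPa.

P₂ ≈ 399 kPa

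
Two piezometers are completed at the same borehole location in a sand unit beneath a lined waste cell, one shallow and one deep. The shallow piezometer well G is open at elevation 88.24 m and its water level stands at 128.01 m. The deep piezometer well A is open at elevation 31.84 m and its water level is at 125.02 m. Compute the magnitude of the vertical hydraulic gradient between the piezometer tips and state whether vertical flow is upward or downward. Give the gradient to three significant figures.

|i_v| ≈ 0.0530; vertical flow is downward

Total head at well G: h = 128.01 m (water level in the standpipe).
Total head at well A: h = 125.02 m.
Δh = h(well G) − h(well A) = 128.01 − 125.02 = 2.99 m.
Vertical separation Δz = 88.24 − 31.84 = 56.40 m.
|i_v| = |Δh| / Δz = 2.99 / 56.40 = 0.0530.
Head is higher in the shallow piezometer, so vertical flow is downward (recharge condition).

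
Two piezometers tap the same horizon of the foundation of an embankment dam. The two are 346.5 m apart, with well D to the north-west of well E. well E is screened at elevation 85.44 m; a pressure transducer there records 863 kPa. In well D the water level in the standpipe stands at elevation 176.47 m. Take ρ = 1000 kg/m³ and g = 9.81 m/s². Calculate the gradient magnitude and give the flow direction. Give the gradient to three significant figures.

i ≈ 0.00883; groundwater flows toward the south-east

Pressure head at well E: ψ = P/(ρg) = 863×1000 / (1000 × 9.81) = 87.97 m.
Total head at well E: h = z + ψ = 85.44 + 87.97 = 173.41 m.
Total head at well D: h = 176.47 m (water level in the piezometer is the total head).
Head difference: h(well E) − h(well D) = 173.41 − 176.47 = -3.06 m.
Hydraulic gradient: i = |Δh| / L = 3.06 / 346.5 = 0.00883.
Flow is from higher to lower head: from well D toward well E, i.e. toward the south-east.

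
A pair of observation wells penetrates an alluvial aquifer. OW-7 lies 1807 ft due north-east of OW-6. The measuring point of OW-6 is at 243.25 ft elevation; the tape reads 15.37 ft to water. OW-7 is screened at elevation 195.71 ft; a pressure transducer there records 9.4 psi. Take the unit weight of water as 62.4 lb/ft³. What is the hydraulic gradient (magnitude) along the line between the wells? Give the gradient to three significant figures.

Total head at OW-6: h = 243.25 − 15.37 = 227.88 ft.
Pressure head at OW-7: ψ = 144·P/γ = 144 × 9.4 / 62.4 = 21.69 ft.
Total head at OW-7: h = z + ψ = 195.71 + 21.69 = 217.40 ft.
Head difference: h(OW-6) − h(OW-7) = 227.88 − 217.40 = 10.48 ft.
Hydraulic gradient: i = |Δh| / L = 10.48 / 1807 = 0.00580.

i ≈ 0.00580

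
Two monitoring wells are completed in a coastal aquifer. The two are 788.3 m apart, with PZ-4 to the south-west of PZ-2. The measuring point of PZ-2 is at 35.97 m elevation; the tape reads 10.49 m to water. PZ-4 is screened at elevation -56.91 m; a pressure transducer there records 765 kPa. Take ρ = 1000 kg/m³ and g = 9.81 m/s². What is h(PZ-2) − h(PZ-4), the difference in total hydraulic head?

Δh ≈ 4.41 m

Total head at PZ-2: h = 35.97 − 10.49 = 25.48 m.
Pressure head at PZ-4: ψ = P/(ρg) = 765×1000 / (1000 × 9.81) = 77.98 m.
Total head at PZ-4: h = z + ψ = -56.91 + 77.98 = 21.07 m.
Head difference: h(PZ-2) − h(PZ-4) = 25.48 − 21.07 = 4.41 m.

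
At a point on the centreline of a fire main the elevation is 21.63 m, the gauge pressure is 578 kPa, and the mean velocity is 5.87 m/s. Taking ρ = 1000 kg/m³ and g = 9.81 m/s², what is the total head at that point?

Pressure head ψ = P/(ρg) = 578×1000 / (1000 × 9.81) = 58.92 m.
Velocity head = v²/(2g) = 5.87² / (2 × 9.81) = 1.756 m.
h = z + ψ + v²/(2g) = 21.63 + 58.92 + 1.756 = 82.31 m.

h ≈ 82.31 m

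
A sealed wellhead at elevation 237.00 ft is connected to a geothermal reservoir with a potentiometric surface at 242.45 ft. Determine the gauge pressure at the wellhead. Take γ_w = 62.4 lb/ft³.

P ≈ 2.36 psi

Head above the cap: Δh = 242.45 − 237.00 = 5.45 ft.
P = γΔh/144 = 62.4 × 5.45 / 144 = 2.36 psi.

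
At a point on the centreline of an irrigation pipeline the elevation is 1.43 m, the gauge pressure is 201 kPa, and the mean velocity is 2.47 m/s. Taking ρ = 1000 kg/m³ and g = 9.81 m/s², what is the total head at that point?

Pressure head ψ = P/(ρg) = 201×1000 / (1000 × 9.81) = 20.49 m.
Velocity head = v²/(2g) = 2.47² / (2 × 9.81) = 0.311 m.
h = z + ψ + v²/(2g) = 1.43 + 20.49 + 0.311 = 22.23 m.

h ≈ 22.23 m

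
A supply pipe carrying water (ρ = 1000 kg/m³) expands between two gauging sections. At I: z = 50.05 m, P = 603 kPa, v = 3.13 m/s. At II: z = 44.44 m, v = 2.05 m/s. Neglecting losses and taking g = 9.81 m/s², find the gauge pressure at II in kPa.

P₂ ≈ 661 kPa

Pressure head at I: ψ₁ = P₁/(ρg) = 603×1000 / (1000 × 9.81) = 61.47 m.
Velocity heads: v₁²/2g = 3.13²/19.62 = 0.499 m; v₂²/2g = 2.05²/19.62 = 0.214 m.
Total head H = z₁ + ψ₁ + v₁²/2g = 50.05 + 61.47 + 0.499 = 112.02 m.
ψ₂ = H − z₂ − v₂²/2g = 112.02 − 44.44 − 0.214 = 67.37 m.
P₂ = ρgψ₂ = 1000 × 9.81 × 67.37 ≈ 661 kPa.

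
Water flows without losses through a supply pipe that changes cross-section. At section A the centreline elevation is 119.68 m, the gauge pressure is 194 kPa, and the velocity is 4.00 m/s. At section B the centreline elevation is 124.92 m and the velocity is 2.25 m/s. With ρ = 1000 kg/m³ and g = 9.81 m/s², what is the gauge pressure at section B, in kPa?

P₂ ≈ 148 kPa

Pressure head at A: ψ₁ = P₁/(ρg) = 194×1000 / (1000 × 9.81) = 19.78 m.
Velocity heads: v₁²/2g = 4.00²/19.62 = 0.815 m; v₂²/2g = 2.25²/19.62 = 0.258 m.
Total head H = z₁ + ψ₁ + v₁²/2g = 119.68 + 19.78 + 0.815 = 140.28 m.
ψ₂ = H − z₂ − v₂²/2g = 140.28 − 124.92 − 0.258 = 15.10 m.
P₂ = ρgψ₂ = 1000 × 9.81 × 15.10 ≈ 148 kPa.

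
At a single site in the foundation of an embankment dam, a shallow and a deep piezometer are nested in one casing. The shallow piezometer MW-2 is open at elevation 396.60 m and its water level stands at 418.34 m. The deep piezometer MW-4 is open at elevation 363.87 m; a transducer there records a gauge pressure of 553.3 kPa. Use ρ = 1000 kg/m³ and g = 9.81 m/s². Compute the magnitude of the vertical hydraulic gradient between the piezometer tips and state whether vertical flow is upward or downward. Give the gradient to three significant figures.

Total head at MW-2: h = 418.34 m (water level in the standpipe).
Pressure head at MW-4: ψ = P/(ρg) = 553.3×1000 / (1000 × 9.81) = 56.40 m.
Total head at MW-4: h = z + ψ = 363.87 + 56.40 = 420.27 m.
Δh = h(MW-2) − h(MW-4) = 418.34 − 420.27 = -1.93 m.
Vertical separation Δz = 396.60 − 363.87 = 32.73 m.
|i_v| = |Δh| / Δz = 1.93 / 32.73 = 0.0590.
Head is higher in the deep piezometer, so vertical flow is upward (discharge condition).

|i_v| ≈ 0.0590; vertical flow is upward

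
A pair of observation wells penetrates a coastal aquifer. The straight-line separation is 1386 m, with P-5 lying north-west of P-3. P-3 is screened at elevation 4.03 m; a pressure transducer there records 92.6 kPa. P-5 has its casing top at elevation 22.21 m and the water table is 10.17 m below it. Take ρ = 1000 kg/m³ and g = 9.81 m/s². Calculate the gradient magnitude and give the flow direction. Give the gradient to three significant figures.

i ≈ 0.00103; groundwater flows toward the north-west

Pressure head at P-3: ψ = P/(ρg) = 92.6×1000 / (1000 × 9.81) = 9.44 m.
Total head at P-3: h = z + ψ = 4.03 + 9.44 = 13.47 m.
Total head at P-5: h = 22.21 − 10.17 = 12.04 m.
Head difference: h(P-3) − h(P-5) = 13.47 − 12.04 = 1.43 m.
Hydraulic gradient: i = |Δh| / L = 1.43 / 1386 = 0.00103.
Flow is from higher to lower head: from P-3 toward P-5, i.e. toward the north-west.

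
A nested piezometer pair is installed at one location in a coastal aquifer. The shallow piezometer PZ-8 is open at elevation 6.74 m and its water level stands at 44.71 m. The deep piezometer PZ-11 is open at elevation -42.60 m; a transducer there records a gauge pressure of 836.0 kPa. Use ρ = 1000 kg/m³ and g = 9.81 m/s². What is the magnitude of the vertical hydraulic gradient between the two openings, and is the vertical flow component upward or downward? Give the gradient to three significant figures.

Total head at PZ-8: h = 44.71 m (water level in the standpipe).
Pressure head at PZ-11: ψ = P/(ρg) = 836.0×1000 / (1000 × 9.81) = 85.22 m.
Total head at PZ-11: h = z + ψ = -42.60 + 85.22 = 42.62 m.
Δh = h(PZ-8) − h(PZ-11) = 44.71 − 42.62 = 2.09 m.
Vertical separation Δz = 6.74 − (-42.60) = 49.34 m.
|i_v| = |Δh| / Δz = 2.09 / 49.34 = 0.0424.
Head is higher in the shallow piezometer, so vertical flow is downward (recharge condition).

|i_v| ≈ 0.0424; vertical flow is downward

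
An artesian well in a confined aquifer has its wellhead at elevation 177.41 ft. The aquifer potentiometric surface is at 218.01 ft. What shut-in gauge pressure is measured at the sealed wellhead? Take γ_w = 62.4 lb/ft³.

Head above the cap: Δh = 218.01 − 177.41 = 40.60 ft.
P = γΔh/144 = 62.4 × 40.60 / 144 = 17.6 psi.

P ≈ 17.6 psi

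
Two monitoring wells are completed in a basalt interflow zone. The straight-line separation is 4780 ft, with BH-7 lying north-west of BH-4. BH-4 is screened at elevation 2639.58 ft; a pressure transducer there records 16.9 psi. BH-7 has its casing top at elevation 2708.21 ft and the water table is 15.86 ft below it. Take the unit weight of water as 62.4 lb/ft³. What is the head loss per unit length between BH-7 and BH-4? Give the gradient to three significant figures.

Pressure head at BH-4: ψ = 144·P/γ = 144 × 16.9 / 62.4 = 39.00 ft.
Total head at BH-4: h = z + ψ = 2639.58 + 39.00 = 2678.58 ft.
Total head at BH-7: h = 2708.21 − 15.86 = 2692.35 ft.
Head difference: h(BH-4) − h(BH-7) = 2678.58 − 2692.35 = -13.77 ft.
Hydraulic gradient: i = |Δh| / L = 13.77 / 4780 = 0.00288.

i ≈ 0.00288 ft/ft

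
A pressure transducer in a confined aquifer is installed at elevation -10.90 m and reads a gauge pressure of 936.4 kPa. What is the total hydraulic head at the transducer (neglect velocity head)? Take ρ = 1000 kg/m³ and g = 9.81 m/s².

h ≈ 84.55 m

ψ = P/(ρg) = 936.4×1000 / (1000 × 9.81) = 95.45 m.
h = z + ψ = -10.90 + 95.45 = 84.55 m.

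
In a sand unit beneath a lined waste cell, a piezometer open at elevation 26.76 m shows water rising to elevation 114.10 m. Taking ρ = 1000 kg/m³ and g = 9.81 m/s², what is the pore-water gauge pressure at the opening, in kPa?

Pressure head ψ = h − z = 114.10 − 26.76 = 87.34 m.
P = ρgψ = 1000 × 9.81 × 87.34 = 856805 Pa ≈ 857 kPa.

P ≈ 857 kPa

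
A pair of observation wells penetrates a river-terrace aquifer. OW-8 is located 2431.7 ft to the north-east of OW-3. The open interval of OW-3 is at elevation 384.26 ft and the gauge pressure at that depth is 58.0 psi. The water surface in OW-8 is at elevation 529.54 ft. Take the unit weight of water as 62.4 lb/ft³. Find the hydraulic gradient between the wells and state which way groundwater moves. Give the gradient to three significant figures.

Pressure head at OW-3: ψ = 144·P/γ = 144 × 58.0 / 62.4 = 133.85 ft.
Total head at OW-3: h = z + ψ = 384.26 + 133.85 = 518.11 ft.
Total head at OW-8: h = 529.54 ft (water level in the piezometer is the total head).
Head difference: h(OW-3) − h(OW-8) = 518.11 − 529.54 = -11.43 ft.
Hydraulic gradient: i = |Δh| / L = 11.43 / 2431.7 = 0.00470.
Flow is from higher to lower head: from OW-8 toward OW-3, i.e. toward the south-west.

i ≈ 0.00470; groundwater flows toward the south-west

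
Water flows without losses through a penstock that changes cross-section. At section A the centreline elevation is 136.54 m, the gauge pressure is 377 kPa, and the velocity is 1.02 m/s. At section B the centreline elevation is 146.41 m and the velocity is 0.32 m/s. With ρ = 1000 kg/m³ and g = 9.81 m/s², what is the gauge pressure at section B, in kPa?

P₂ ≈ 281 kPa

Pressure head at A: ψ₁ = P₁/(ρg) = 377×1000 / (1000 × 9.81) = 38.43 m.
Velocity heads: v₁²/2g = 1.02²/19.62 = 0.053 m; v₂²/2g = 0.32²/19.62 = 0.005 m.
Total head H = z₁ + ψ₁ + v₁²/2g = 136.54 + 38.43 + 0.053 = 175.02 m.
ψ₂ = H − z₂ − v₂²/2g = 175.02 − 146.41 − 0.005 = 28.61 m.
P₂ = ρgψ₂ = 1000 × 9.81 × 28.61 ≈ 281 kPa.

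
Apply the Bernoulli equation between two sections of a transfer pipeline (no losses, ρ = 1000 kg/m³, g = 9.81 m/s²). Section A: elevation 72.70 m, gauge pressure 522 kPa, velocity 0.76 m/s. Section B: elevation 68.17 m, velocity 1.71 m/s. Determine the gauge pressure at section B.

Pressure head at A: ψ₁ = P₁/(ρg) = 522×1000 / (1000 × 9.81) = 53.21 m.
Velocity heads: v₁²/2g = 0.76²/19.62 = 0.029 m; v₂²/2g = 1.71²/19.62 = 0.149 m.
Total head H = z₁ + ψ₁ + v₁²/2g = 72.70 + 53.21 + 0.029 = 125.94 m.
ψ₂ = H − z₂ − v₂²/2g = 125.94 − 68.17 − 0.149 = 57.62 m.
P₂ = ρgψ₂ = 1000 × 9.81 × 57.62 ≈ 565 kPa.

P₂ ≈ 565 kPa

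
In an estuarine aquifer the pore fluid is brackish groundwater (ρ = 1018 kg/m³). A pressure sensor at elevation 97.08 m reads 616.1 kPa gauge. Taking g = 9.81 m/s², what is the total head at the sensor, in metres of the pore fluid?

ψ = P/(ρg) = 616.1×1000 / (1018 × 9.81) = 61.69 m.
h = z + ψ = 97.08 + 61.69 = 158.77 m.

h ≈ 158.77 m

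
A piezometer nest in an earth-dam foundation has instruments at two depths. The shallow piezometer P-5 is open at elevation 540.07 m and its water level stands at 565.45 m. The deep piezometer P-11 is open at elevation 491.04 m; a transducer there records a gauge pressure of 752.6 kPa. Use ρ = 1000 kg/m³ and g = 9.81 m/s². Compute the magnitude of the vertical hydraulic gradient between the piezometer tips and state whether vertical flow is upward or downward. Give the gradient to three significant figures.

Total head at P-5: h = 565.45 m (water level in the standpipe).
Pressure head at P-11: ψ = P/(ρg) = 752.6×1000 / (1000 × 9.81) = 76.72 m.
Total head at P-11: h = z + ψ = 491.04 + 76.72 = 567.76 m.
Δh = h(P-5) − h(P-11) = 565.45 − 567.76 = -2.31 m.
Vertical separation Δz = 540.07 − 491.04 = 49.03 m.
|i_v| = |Δh| / Δz = 2.31 / 49.03 = 0.0471.
Head is higher in the deep piezometer, so vertical flow is upward (discharge condition).

|i_v| ≈ 0.0471; vertical flow is upward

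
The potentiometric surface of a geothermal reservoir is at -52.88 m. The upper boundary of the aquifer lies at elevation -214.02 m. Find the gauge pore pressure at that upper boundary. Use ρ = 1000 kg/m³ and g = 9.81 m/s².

P ≈ 1580 kPa

Pressure head at the aquifer top: ψ = h − z = -52.88 − (-214.02) = 161.14 m.
P = ρgψ = 1000 × 9.81 × 161.14 = 1580783 Pa ≈ 1580 kPa.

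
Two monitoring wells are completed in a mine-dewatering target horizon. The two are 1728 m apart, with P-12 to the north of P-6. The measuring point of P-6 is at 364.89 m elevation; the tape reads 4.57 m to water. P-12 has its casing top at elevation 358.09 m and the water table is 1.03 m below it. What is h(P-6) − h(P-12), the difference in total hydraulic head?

Δh ≈ 3.26 m

Total head at P-6: h = 364.89 − 4.57 = 360.32 m.
Total head at P-12: h = 358.09 − 1.03 = 357.06 m.
Head difference: h(P-6) − h(P-12) = 360.32 − 357.06 = 3.26 m.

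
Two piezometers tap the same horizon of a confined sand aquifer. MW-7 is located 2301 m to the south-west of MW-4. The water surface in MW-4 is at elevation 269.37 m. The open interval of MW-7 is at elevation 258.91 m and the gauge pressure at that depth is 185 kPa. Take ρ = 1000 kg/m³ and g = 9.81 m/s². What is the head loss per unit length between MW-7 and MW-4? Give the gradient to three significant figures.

Total head at MW-4: h = 269.37 m (water level in the piezometer is the total head).
Pressure head at MW-7: ψ = P/(ρg) = 185×1000 / (1000 × 9.81) = 18.86 m.
Total head at MW-7: h = z + ψ = 258.91 + 18.86 = 277.77 m.
Head difference: h(MW-4) − h(MW-7) = 269.37 − 277.77 = -8.40 m.
Hydraulic gradient: i = |Δh| / L = 8.40 / 2301 = 0.00365.

i ≈ 0.00365 m/m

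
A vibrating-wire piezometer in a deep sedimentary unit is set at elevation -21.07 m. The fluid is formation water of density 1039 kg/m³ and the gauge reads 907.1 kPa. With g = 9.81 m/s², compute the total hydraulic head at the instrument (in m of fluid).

ψ = P/(ρg) = 907.1×1000 / (1039 × 9.81) = 89.00 m.
h = z + ψ = -21.07 + 89.00 = 67.93 m.

h ≈ 67.93 m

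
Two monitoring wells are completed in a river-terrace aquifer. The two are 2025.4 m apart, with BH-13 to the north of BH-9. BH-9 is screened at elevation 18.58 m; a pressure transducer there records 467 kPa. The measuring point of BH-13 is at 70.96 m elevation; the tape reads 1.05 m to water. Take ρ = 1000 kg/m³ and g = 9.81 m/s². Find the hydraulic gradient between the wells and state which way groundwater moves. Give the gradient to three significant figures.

Pressure head at BH-9: ψ = P/(ρg) = 467×1000 / (1000 × 9.81) = 47.60 m.
Total head at BH-9: h = z + ψ = 18.58 + 47.60 = 66.18 m.
Total head at BH-13: h = 70.96 − 1.05 = 69.91 m.
Head difference: h(BH-9) − h(BH-13) = 66.18 − 69.91 = -3.73 m.
Hydraulic gradient: i = |Δh| / L = 3.73 / 2025.4 = 0.00184.
Flow is from higher to lower head: from BH-13 toward BH-9, i.e. toward the south.

i ≈ 0.00184; groundwater flows toward the south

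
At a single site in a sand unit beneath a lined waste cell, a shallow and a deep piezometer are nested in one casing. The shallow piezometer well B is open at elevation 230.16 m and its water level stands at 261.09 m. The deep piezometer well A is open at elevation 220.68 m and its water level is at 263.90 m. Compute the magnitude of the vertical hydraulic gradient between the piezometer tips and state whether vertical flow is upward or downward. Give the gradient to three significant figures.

Total head at well B: h = 261.09 m (water level in the standpipe).
Total head at well A: h = 263.90 m.
Δh = h(well B) − h(well A) = 261.09 − 263.90 = -2.81 m.
Vertical separation Δz = 230.16 − 220.68 = 9.48 m.
|i_v| = |Δh| / Δz = 2.81 / 9.48 = 0.296.
Head is higher in the deep piezometer, so vertical flow is upward (discharge condition).

|i_v| ≈ 0.296; vertical flow is upward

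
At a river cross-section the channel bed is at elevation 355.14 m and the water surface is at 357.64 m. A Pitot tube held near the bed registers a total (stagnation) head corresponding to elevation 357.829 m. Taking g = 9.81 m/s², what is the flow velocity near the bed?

v ≈ 1.93 m/s

Near the bed, under hydrostatic conditions, the piezometric head (z + ψ) equals the free-surface elevation, 357.64 m.
Velocity head = total − piezometric = 357.829 − 357.64 = 0.189 m.
v = √(2g·h_v) = √(2 × 9.81 × 0.189) = 1.93 m/s.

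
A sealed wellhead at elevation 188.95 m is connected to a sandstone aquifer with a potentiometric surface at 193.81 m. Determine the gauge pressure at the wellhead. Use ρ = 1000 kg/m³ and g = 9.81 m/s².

P ≈ 47.7 kPa

Head above the cap: Δh = 193.81 − 188.95 = 4.86 m.
P = ρgΔh = 1000 × 9.81 × 4.86 = 47677 Pa ≈ 47.7 kPa.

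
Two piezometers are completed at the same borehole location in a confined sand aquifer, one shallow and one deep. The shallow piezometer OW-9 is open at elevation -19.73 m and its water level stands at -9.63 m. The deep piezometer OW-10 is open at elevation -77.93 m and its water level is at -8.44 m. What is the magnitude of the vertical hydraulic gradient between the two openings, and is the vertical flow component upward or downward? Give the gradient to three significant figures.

Total head at OW-9: h = -9.63 m (water level in the standpipe).
Total head at OW-10: h = -8.44 m.
Δh = h(OW-9) − h(OW-10) = -9.63 − (-8.44) = -1.19 m.
Vertical separation Δz = -19.73 − (-77.93) = 58.20 m.
|i_v| = |Δh| / Δz = 1.19 / 58.20 = 0.0204.
Head is higher in the deep piezometer, so vertical flow is upward (discharge condition).

|i_v| ≈ 0.0204; vertical flow is upward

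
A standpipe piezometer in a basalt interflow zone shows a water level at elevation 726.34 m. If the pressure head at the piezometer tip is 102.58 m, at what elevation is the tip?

z ≈ 623.76 m

z = h − ψ = 726.34 − 102.58 = 623.76 m.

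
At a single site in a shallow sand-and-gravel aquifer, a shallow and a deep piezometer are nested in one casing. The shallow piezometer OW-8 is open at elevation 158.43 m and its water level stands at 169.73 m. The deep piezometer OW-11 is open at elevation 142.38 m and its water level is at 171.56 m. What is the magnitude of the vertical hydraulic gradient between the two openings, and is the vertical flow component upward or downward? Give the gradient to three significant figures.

Total head at OW-8: h = 169.73 m (water level in the standpipe).
Total head at OW-11: h = 171.56 m.
Δh = h(OW-8) − h(OW-11) = 169.73 − 171.56 = -1.83 m.
Vertical separation Δz = 158.43 − 142.38 = 16.05 m.
|i_v| = |Δh| / Δz = 1.83 / 16.05 = 0.114.
Head is higher in the deep piezometer, so vertical flow is upward (discharge condition).

|i_v| ≈ 0.114; vertical flow is upward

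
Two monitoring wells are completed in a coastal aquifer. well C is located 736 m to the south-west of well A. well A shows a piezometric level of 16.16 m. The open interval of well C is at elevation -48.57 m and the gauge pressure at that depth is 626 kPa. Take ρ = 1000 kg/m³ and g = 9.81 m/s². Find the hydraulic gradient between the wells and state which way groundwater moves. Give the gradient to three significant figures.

i ≈ 0.00125; groundwater flows toward the south-west

Total head at well A: h = 16.16 m (water level in the piezometer is the total head).
Pressure head at well C: ψ = P/(ρg) = 626×1000 / (1000 × 9.81) = 63.81 m.
Total head at well C: h = z + ψ = -48.57 + 63.81 = 15.24 m.
Head difference: h(well A) − h(well C) = 16.16 − 15.24 = 0.92 m.
Hydraulic gradient: i = |Δh| / L = 0.92 / 736 = 0.00125.
Flow is from higher to lower head: from well A toward well C, i.e. toward the south-west.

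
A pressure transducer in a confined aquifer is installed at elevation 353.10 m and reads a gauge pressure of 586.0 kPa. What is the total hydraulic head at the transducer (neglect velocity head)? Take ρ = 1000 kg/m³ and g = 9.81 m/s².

ψ = P/(ρg) = 586.0×1000 / (1000 × 9.81) = 59.73 m.
h = z + ψ = 353.10 + 59.73 = 412.83 m.

h ≈ 412.83 m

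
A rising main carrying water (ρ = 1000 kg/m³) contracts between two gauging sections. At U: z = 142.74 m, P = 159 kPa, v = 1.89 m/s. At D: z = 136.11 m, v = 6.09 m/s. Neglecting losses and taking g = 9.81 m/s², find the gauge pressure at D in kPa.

P₂ ≈ 207 kPa

Pressure head at U: ψ₁ = P₁/(ρg) = 159×1000 / (1000 × 9.81) = 16.21 m.
Velocity heads: v₁²/2g = 1.89²/19.62 = 0.182 m; v₂²/2g = 6.09²/19.62 = 1.890 m.
Total head H = z₁ + ψ₁ + v₁²/2g = 142.74 + 16.21 + 0.182 = 159.13 m.
ψ₂ = H − z₂ − v₂²/2g = 159.13 − 136.11 − 1.890 = 21.13 m.
P₂ = ρgψ₂ = 1000 × 9.81 × 21.13 ≈ 207 kPa.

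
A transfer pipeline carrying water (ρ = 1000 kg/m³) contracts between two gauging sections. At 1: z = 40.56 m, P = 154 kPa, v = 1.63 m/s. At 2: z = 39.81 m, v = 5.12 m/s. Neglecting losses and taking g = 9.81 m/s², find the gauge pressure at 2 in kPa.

P₂ ≈ 150 kPa

Pressure head at 1: ψ₁ = P₁/(ρg) = 154×1000 / (1000 × 9.81) = 15.70 m.
Velocity heads: v₁²/2g = 1.63²/19.62 = 0.135 m; v₂²/2g = 5.12²/19.62 = 1.336 m.
Total head H = z₁ + ψ₁ + v₁²/2g = 40.56 + 15.70 + 0.135 = 56.40 m.
ψ₂ = H − z₂ − v₂²/2g = 56.40 − 39.81 − 1.336 = 15.25 m.
P₂ = ρgψ₂ = 1000 × 9.81 × 15.25 ≈ 150 kPa.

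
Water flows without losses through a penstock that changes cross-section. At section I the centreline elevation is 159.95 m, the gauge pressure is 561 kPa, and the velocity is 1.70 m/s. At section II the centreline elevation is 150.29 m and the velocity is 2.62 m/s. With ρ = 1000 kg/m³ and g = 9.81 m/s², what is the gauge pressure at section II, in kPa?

Pressure head at I: ψ₁ = P₁/(ρg) = 561×1000 / (1000 × 9.81) = 57.19 m.
Velocity heads: v₁²/2g = 1.70²/19.62 = 0.147 m; v₂²/2g = 2.62²/19.62 = 0.350 m.
Total head H = z₁ + ψ₁ + v₁²/2g = 159.95 + 57.19 + 0.147 = 217.29 m.
ψ₂ = H − z₂ − v₂²/2g = 217.29 − 150.29 − 0.350 = 66.65 m.
P₂ = ρgψ₂ = 1000 × 9.81 × 66.65 ≈ 654 kPa.

P₂ ≈ 654 kPa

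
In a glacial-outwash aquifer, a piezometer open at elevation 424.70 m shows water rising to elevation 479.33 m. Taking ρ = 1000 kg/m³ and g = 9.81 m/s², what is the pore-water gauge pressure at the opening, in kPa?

Pressure head ψ = h − z = 479.33 − 424.70 = 54.63 m.
P = ρgψ = 1000 × 9.81 × 54.63 = 535920 Pa ≈ 536 kPa.

P ≈ 536 kPa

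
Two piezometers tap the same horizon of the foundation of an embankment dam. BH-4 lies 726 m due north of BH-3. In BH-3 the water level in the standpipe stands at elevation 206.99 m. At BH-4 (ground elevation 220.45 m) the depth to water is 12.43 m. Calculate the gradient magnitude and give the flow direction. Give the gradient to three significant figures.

i ≈ 0.00142; groundwater flows toward the south

Total head at BH-3: h = 206.99 m (water level in the piezometer is the total head).
Total head at BH-4: h = 220.45 − 12.43 = 208.02 m.
Head difference: h(BH-3) − h(BH-4) = 206.99 − 208.02 = -1.03 m.
Hydraulic gradient: i = |Δh| / L = 1.03 / 726 = 0.00142.
Flow is from higher to lower head: from BH-4 toward BH-3, i.e. toward the south.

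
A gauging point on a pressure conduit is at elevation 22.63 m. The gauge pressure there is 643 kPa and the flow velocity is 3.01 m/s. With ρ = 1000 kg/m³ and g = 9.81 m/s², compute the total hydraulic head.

Pressure head ψ = P/(ρg) = 643×1000 / (1000 × 9.81) = 65.55 m.
Velocity head = v²/(2g) = 3.01² / (2 × 9.81) = 0.462 m.
h = z + ψ + v²/(2g) = 22.63 + 65.55 + 0.462 = 88.64 m.

h ≈ 88.64 m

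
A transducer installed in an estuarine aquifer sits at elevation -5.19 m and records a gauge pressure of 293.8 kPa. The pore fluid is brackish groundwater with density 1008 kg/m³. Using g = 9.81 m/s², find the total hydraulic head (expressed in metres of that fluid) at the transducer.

h ≈ 24.52 m

ψ = P/(ρg) = 293.8×1000 / (1008 × 9.81) = 29.71 m.
h = z + ψ = -5.19 + 29.71 = 24.52 m.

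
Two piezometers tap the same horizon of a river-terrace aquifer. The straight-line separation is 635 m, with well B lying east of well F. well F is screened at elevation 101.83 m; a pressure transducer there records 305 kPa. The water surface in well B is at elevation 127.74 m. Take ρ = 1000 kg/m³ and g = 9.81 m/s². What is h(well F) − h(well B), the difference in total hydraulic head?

Pressure head at well F: ψ = P/(ρg) = 305×1000 / (1000 × 9.81) = 31.09 m.
Total head at well F: h = z + ψ = 101.83 + 31.09 = 132.92 m.
Total head at well B: h = 127.74 m (water level in the piezometer is the total head).
Head difference: h(well F) − h(well B) = 132.92 − 127.74 = 5.18 m.

Δh ≈ 5.18 m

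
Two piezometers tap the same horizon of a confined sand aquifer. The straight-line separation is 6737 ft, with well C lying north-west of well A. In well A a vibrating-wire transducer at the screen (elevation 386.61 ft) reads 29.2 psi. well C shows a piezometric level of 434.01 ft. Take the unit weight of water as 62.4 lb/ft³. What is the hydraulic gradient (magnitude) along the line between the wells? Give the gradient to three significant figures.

Pressure head at well A: ψ = 144·P/γ = 144 × 29.2 / 62.4 = 67.38 ft.
Total head at well A: h = z + ψ = 386.61 + 67.38 = 453.99 ft.
Total head at well C: h = 434.01 ft (water level in the piezometer is the total head).
Head difference: h(well A) − h(well C) = 453.99 − 434.01 = 19.98 ft.
Hydraulic gradient: i = |Δh| / L = 19.98 / 6737 = 0.00297.

i ≈ 0.00297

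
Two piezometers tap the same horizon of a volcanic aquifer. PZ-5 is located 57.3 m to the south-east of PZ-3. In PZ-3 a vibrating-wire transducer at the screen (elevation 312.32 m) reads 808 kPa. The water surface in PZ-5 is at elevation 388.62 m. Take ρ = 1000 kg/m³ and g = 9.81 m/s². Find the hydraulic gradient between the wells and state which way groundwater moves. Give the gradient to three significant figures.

i ≈ 0.106; groundwater flows toward the south-east

Pressure head at PZ-3: ψ = P/(ρg) = 808×1000 / (1000 × 9.81) = 82.36 m.
Total head at PZ-3: h = z + ψ = 312.32 + 82.36 = 394.68 m.
Total head at PZ-5: h = 388.62 m (water level in the piezometer is the total head).
Head difference: h(PZ-3) − h(PZ-5) = 394.68 − 388.62 = 6.06 m.
Hydraulic gradient: i = |Δh| / L = 6.06 / 57.3 = 0.106.
Flow is from higher to lower head: from PZ-3 toward PZ-5, i.e. toward the south-east.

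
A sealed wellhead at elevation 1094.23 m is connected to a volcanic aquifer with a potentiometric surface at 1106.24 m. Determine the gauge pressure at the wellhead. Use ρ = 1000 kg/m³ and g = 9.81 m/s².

P ≈ 118 kPa

Head above the cap: Δh = 1106.24 − 1094.23 = 12.01 m.
P = ρgΔh = 1000 × 9.81 × 12.01 = 117818 Pa ≈ 118 kPa.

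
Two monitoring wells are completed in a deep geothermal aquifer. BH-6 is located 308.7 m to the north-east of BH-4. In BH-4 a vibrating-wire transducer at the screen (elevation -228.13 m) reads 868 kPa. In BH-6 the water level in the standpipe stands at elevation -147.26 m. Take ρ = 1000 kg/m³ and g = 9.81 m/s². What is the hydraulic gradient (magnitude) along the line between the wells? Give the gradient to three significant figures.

Pressure head at BH-4: ψ = P/(ρg) = 868×1000 / (1000 × 9.81) = 88.48 m.
Total head at BH-4: h = z + ψ = -228.13 + 88.48 = -139.65 m.
Total head at BH-6: h = -147.26 m (water level in the piezometer is the total head).
Head difference: h(BH-4) − h(BH-6) = -139.65 − (-147.26) = 7.61 m.
Hydraulic gradient: i = |Δh| / L = 7.61 / 308.7 = 0.0247.

i ≈ 0.0247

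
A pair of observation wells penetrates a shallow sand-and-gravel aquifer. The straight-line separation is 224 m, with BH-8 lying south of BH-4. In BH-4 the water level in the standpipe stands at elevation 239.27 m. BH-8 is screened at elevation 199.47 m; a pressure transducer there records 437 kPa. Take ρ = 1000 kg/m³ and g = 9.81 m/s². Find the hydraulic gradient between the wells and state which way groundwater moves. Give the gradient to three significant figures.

i ≈ 0.0212; groundwater flows toward the north

Total head at BH-4: h = 239.27 m (water level in the piezometer is the total head).
Pressure head at BH-8: ψ = P/(ρg) = 437×1000 / (1000 × 9.81) = 44.55 m.
Total head at BH-8: h = z + ψ = 199.47 + 44.55 = 244.02 m.
Head difference: h(BH-4) − h(BH-8) = 239.27 − 244.02 = -4.75 m.
Hydraulic gradient: i = |Δh| / L = 4.75 / 224 = 0.0212.
Flow is from higher to lower head: from BH-8 toward BH-4, i.e. toward the north.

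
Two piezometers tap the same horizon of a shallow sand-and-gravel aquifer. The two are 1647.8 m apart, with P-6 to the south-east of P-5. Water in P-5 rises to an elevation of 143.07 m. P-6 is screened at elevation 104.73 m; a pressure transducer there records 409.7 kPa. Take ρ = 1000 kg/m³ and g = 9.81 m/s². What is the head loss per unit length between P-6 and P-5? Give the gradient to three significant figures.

Total head at P-5: h = 143.07 m (water level in the piezometer is the total head).
Pressure head at P-6: ψ = P/(ρg) = 409.7×1000 / (1000 × 9.81) = 41.76 m.
Total head at P-6: h = z + ψ = 104.73 + 41.76 = 146.49 m.
Head difference: h(P-5) − h(P-6) = 143.07 − 146.49 = -3.42 m.
Hydraulic gradient: i = |Δh| / L = 3.42 / 1647.8 = 0.00208.

i ≈ 0.00208 m/m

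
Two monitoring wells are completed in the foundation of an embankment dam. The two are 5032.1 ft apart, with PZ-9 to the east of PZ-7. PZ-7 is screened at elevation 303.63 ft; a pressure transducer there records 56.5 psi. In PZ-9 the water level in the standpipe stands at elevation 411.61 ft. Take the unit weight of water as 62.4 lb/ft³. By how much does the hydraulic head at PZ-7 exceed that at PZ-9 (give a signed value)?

Δh ≈ 22.40 ft

Pressure head at PZ-7: ψ = 144·P/γ = 144 × 56.5 / 62.4 = 130.38 ft.
Total head at PZ-7: h = z + ψ = 303.63 + 130.38 = 434.01 ft.
Total head at PZ-9: h = 411.61 ft (water level in the piezometer is the total head).
Head difference: h(PZ-7) − h(PZ-9) = 434.01 − 411.61 = 22.40 ft.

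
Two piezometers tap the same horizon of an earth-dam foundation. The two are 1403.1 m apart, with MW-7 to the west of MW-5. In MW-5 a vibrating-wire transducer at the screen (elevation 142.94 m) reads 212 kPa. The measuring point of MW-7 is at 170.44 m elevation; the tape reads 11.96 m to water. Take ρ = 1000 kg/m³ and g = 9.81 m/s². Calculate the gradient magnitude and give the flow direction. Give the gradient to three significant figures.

i ≈ 0.00433; groundwater flows toward the west

Pressure head at MW-5: ψ = P/(ρg) = 212×1000 / (1000 × 9.81) = 21.61 m.
Total head at MW-5: h = z + ψ = 142.94 + 21.61 = 164.55 m.
Total head at MW-7: h = 170.44 − 11.96 = 158.48 m.
Head difference: h(MW-5) − h(MW-7) = 164.55 − 158.48 = 6.07 m.
Hydraulic gradient: i = |Δh| / L = 6.07 / 1403.1 = 0.00433.
Flow is from higher to lower head: from MW-5 toward MW-7, i.e. toward the west.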